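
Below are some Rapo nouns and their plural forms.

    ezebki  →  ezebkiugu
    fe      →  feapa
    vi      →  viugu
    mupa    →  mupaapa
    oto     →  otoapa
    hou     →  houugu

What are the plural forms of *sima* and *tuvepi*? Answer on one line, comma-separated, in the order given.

The alternation tracks the last vowel of the stem — -ugu when the last vowel of the stem is a high vowel (*ezebki*, *vi*, *hou*); -apa when the last vowel of the stem is a non-high vowel (*fe*, *mupa*, *oto*).
*sima*: last vowel = /a/, a non-high vowel → -apa → *simaapa*.
*tuvepi* — last vowel /i/ (a high vowel) → -ugu → *tuvepiugu*.

simaapa, tuvepiugu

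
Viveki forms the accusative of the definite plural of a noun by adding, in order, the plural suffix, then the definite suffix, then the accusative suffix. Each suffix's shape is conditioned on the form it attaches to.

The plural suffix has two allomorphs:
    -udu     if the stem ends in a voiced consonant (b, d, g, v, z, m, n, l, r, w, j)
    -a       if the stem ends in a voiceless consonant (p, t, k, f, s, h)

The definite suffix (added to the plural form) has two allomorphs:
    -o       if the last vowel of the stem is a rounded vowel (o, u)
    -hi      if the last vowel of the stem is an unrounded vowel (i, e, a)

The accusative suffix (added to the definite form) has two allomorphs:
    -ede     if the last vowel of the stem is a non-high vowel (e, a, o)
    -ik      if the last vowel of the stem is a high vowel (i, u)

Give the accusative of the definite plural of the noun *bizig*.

biziguduoede

Since the final consonant of *bizig* is /g/ (voiced), it takes -udu, giving *bizigudu*.
The plural form *bizigudu*: last vowel = /u/, a rounded vowel → -o → *biziguduo*.
The last vowel of the definite form *biziguduo* is /o/, which is a non-high vowel, so the accusative suffix is -ede, giving *biziguduoede*.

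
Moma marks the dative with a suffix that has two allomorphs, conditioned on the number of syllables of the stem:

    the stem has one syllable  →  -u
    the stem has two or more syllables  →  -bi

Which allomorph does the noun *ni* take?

-u

With one syllable, *ni* takes -u.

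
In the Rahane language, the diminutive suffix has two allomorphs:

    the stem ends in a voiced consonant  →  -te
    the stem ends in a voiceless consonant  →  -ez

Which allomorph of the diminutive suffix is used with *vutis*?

Since the final consonant of *vutis* is /s/ (voiceless), it takes -ez.

-ez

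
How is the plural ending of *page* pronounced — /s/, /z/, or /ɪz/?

The stem *page* ends in a sibilant (/s, z, ʃ, ʒ, tʃ, dʒ/).
The plural suffix surfaces as /ɪz/ after sibilants, /s/ after other voiceless consonants, and /z/ after other voiced sounds.
So the plural -s on *page* is pronounced /ɪz/.

/ɪz/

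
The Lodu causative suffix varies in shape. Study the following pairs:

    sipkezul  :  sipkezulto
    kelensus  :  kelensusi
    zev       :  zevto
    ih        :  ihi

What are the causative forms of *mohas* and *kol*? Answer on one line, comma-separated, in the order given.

The pattern is voicing of the final consonant: -i when the stem ends in a voiceless consonant (*kelensus*, *ih*); -to when the stem ends in a voiced consonant (*sipkezul*, *zev*).
The final consonant of *mohas* is /s/, which is voiceless, so the suffix is -i, giving *mohasi*.
*kol* — final consonant /l/ (voiced) → -to → *kolto*.

mohasi, kolto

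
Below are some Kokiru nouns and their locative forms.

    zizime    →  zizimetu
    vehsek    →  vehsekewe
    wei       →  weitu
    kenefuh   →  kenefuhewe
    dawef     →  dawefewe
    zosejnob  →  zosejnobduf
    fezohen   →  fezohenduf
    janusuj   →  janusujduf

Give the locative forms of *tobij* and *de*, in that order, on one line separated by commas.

Looking at the final sound of each stem: -ewe when the stem ends in a voiceless consonant (*vehsek*, *kenefuh*, *dawef*); -duf when the stem ends in a voiced consonant (*zosejnob*, *fezohen*, *janusuj*); -tu when the stem ends in a vowel (*zizime*, *wei*).
*tobij* — final sound /j/ (a voiced consonant) → -duf → *tobijduf*.
*de*: final sound = /e/, a vowel → -tu → *detu*.

tobijduf, detu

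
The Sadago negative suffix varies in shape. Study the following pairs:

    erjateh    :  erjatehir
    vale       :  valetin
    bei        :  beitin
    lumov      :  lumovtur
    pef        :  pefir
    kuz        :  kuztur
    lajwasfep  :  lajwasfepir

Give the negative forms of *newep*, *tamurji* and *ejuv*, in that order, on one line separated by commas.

The suffix is conditioned by the final sound: -ir when the stem ends in a voiceless consonant (*erjateh*, *pef*, *lajwasfep*); -tur when the stem ends in a voiced consonant (*lumov*, *kuz*); -tin when the stem ends in a vowel (*vale*, *bei*).
The final sound of *newep* is /p/, which is a voiceless consonant, so the suffix is -ir, giving *newepir*.
The final sound of *tamurji* is /i/, which is a vowel, so the suffix is -tin, giving *tamurjitin*.
The final sound of *ejuv* is /v/, which is a voiced consonant, so the suffix is -tur, giving *ejuvtur*.

newepir, tamurjitin, ejuvtur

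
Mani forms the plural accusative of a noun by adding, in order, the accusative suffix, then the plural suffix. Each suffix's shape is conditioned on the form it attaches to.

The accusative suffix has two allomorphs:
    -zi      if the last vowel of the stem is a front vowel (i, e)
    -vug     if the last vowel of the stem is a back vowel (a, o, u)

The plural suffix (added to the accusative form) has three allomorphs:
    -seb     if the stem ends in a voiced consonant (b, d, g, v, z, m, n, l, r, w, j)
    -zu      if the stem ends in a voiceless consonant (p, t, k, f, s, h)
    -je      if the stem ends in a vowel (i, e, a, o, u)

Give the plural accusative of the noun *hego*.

Since the last vowel of *hego* is /o/ (a back vowel), it takes -vug, giving *hegovug*.
The accusative form *hegovug*: final sound = /g/, a voiced consonant → -seb → *hegovugseb*.

hegovugseb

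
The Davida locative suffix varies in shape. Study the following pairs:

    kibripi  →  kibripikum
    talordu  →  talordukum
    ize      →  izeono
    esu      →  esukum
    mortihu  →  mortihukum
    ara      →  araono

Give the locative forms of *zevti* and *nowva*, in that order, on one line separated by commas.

zevtikum, nowvaono

Looking at the last vowel of each stem: -kum when the last vowel of the stem is a high vowel (*kibripi*, *talordu*, *esu*, *mortihu*); -ono when the last vowel of the stem is a non-high vowel (*ize*, *ara*).
Since the last vowel of *zevti* is /i/ (a high vowel), it takes -kum, giving *zevtikum*.
The last vowel of *nowva* is /a/, which is a non-high vowel, so the suffix is -ono, giving *nowvaono*.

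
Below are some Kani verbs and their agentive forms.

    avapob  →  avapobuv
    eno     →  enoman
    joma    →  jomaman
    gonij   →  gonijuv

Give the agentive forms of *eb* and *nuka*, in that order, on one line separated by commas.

ebuv, nukaman

The suffix is conditioned by the final sound: -uv when the stem ends in a consonant (*avapob*, *gonij*); -man when the stem ends in a vowel (*eno*, *joma*).
Since the final sound of *eb* is /b/ (a consonant), it takes -uv, giving *ebuv*.
*nuka*: final sound = /a/, a vowel → -man → *nukaman*.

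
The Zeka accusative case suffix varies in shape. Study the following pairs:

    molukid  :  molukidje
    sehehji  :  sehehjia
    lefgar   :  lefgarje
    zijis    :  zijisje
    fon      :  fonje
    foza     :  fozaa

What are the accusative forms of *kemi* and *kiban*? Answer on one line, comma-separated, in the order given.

Looking at the final sound of each stem: -je when the stem ends in a consonant (*molukid*, *lefgar*, *zijis*, *fon*); -a when the stem ends in a vowel (*sehehji*, *foza*).
*kemi* — final sound /i/ (a vowel) → -a → *kemia*.
The final sound of *kiban* is /n/, which is a consonant, so the suffix is -je, giving *kibanje*.

kemia, kibanje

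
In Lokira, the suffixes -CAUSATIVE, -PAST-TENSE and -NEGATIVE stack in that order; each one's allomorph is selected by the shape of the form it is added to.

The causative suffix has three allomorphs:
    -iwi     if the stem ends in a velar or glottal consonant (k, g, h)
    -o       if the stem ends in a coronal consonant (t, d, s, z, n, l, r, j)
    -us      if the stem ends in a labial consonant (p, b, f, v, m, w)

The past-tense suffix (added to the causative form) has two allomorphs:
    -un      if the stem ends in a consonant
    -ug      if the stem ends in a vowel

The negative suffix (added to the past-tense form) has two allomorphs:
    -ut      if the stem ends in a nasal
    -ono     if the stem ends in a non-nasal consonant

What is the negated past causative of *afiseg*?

afisegiwiugono

The final consonant of *afiseg* is /g/, which is velar/glottal, so the causative suffix is -iwi, giving *afisegiwi*.
The causative form *afisegiwi* — final sound /i/ (a vowel) → -ug → *afisegiwiug*.
The final consonant of the past-tense form *afisegiwiug* is /g/, which is non-nasal, so the negative suffix is -ono, giving *afisegiwiugono*.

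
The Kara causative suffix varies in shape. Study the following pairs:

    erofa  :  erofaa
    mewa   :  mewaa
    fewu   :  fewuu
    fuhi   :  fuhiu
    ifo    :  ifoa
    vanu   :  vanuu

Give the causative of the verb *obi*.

obiu

The alternation tracks the last vowel of the stem — -u when the last vowel of the stem is a high vowel (*fewu*, *fuhi*, *vanu*); -a when the last vowel of the stem is a non-high vowel (*erofa*, *mewa*, *ifo*).
The last vowel of *obi* is /i/, which is a high vowel, so the suffix is -u, giving *obiu*.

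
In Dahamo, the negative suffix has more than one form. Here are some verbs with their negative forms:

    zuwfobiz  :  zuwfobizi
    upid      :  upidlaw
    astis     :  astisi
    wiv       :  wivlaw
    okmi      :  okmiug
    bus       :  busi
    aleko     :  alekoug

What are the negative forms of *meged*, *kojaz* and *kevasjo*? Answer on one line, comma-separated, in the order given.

megedlaw, kojazi, kevasjoug

Looking at the final sound of each stem: -i when the stem ends in a sibilant (*zuwfobiz*, *astis*, *bus*); -law when the stem ends in a non-sibilant consonant (*upid*, *wiv*); -ug when the stem ends in a vowel (*okmi*, *aleko*).
Since the final sound of *meged* is /d/ (a non-sibilant consonant), it takes -law, giving *megedlaw*.
*kojaz*: final sound = /z/, a sibilant → -i → *kojazi*.
*kevasjo*: final sound = /o/, a vowel → -ug → *kevasjoug*.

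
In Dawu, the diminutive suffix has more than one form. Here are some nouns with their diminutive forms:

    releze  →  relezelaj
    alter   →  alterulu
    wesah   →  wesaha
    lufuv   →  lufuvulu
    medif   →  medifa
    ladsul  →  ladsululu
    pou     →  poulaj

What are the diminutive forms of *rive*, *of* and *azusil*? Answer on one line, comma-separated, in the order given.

The suffix is conditioned by the final sound: -a when the stem ends in a voiceless consonant (*wesah*, *medif*); -ulu when the stem ends in a voiced consonant (*alter*, *lufuv*, *ladsul*); -laj when the stem ends in a vowel (*releze*, *pou*).
Since the final sound of *rive* is /e/ (a vowel), it takes -laj, giving *rivelaj*.
*of*: final sound = /f/, a voiceless consonant → -a → *ofa*.
*azusil*: final sound = /l/, a voiced consonant → -ulu → *azusilulu*.

rivelaj, ofa, azusilulu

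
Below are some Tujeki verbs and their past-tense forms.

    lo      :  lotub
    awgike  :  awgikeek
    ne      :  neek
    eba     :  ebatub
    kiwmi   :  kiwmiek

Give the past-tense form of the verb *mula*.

The alternation tracks the last vowel of the stem — -ek when the last vowel of the stem is a front vowel (*awgike*, *ne*, *kiwmi*); -tub when the last vowel of the stem is a back vowel (*lo*, *eba*).
*mula*: last vowel = /a/, a back vowel → -tub → *mulatub*.

mulatub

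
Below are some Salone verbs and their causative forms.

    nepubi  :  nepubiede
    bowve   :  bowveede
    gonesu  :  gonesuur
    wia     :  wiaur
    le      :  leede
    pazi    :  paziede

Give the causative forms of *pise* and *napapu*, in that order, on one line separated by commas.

piseede, napapuur

The pattern is front/back vowel harmony: -ede when the last vowel of the stem is a front vowel (*nepubi*, *bowve*, *le*, *pazi*); -ur when the last vowel of the stem is a back vowel (*gonesu*, *wia*).
Since the last vowel of *pise* is /e/ (a front vowel), it takes -ede, giving *piseede*.
The last vowel of *napapu* is /u/, which is a back vowel, so the suffix is -ur, giving *napapuur*.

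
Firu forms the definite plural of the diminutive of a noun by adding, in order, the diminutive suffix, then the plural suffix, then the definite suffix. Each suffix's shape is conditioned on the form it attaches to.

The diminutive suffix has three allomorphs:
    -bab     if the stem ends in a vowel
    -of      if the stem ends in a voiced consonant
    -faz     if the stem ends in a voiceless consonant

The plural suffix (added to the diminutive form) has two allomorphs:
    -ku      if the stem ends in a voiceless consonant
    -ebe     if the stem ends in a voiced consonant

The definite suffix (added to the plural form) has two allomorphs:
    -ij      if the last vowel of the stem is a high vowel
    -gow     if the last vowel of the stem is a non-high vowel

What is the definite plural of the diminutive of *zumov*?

Since the final sound of *zumov* is /v/ (a voiced consonant), it takes -of, giving *zumovof*.
Since the final consonant of the diminutive form *zumovof* is /f/ (voiceless), it takes -ku, giving *zumovofku*.
The last vowel of the plural form *zumovofku* is /u/, which is a high vowel, so the definite suffix is -ij, giving *zumovofkuij*.

zumovofkuij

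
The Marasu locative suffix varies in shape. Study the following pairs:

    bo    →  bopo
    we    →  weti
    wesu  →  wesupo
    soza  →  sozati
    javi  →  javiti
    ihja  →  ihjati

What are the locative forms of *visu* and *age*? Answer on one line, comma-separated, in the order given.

visupo, ageti

The pattern is rounding harmony: -po when the last vowel of the stem is a rounded vowel (*bo*, *wesu*); -ti when the last vowel of the stem is an unrounded vowel (*we*, *soza*, *javi*, *ihja*).
Since the last vowel of *visu* is /u/ (a rounded vowel), it takes -po, giving *visupo*.
*age*: last vowel = /e/, an unrounded vowel → -ti → *ageti*.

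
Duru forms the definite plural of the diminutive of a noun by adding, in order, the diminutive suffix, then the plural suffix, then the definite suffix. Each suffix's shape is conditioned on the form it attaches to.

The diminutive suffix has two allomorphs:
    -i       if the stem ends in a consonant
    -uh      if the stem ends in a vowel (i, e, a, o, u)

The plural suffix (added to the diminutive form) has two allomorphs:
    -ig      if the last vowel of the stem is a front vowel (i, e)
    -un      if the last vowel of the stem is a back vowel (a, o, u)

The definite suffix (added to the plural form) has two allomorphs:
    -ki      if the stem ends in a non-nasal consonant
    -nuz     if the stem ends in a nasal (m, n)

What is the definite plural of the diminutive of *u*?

*u* — final sound /u/ (a vowel) → -uh → *uuh*.
The diminutive form *uuh*: last vowel = /u/, a back vowel → -un → *uuhun*.
The final consonant of the plural form *uuhun* is /n/, which is a nasal, so the definite suffix is -nuz, giving *uuhunnuz*.

uuhunnuz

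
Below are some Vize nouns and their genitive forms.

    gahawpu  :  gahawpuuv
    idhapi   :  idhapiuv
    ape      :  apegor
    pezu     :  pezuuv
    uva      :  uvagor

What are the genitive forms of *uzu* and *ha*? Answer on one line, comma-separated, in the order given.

uzuuv, hagor

Looking at the last vowel of each stem: -uv when the last vowel of the stem is a high vowel (*gahawpu*, *idhapi*, *pezu*); -gor when the last vowel of the stem is a non-high vowel (*ape*, *uva*).
Since the last vowel of *uzu* is /u/ (a high vowel), it takes -uv, giving *uzuuv*.
*ha* — last vowel /a/ (a non-high vowel) → -gor → *hagor*.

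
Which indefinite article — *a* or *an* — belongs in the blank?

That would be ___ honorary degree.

The indefinite article is chosen by the initial *sound* of the following word, not its spelling.
*honorary* begins with the sound /ɒ/ (silent h) — a vowel sound.
So the article is *an*: That would be an honorary degree.

an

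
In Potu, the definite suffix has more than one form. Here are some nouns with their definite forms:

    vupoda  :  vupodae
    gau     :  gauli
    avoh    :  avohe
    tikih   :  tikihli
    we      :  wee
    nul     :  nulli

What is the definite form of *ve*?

Looking at the last vowel of each stem: -li when the last vowel of the stem is a high vowel (*gau*, *tikih*, *nul*); -e when the last vowel of the stem is a non-high vowel (*vupoda*, *avoh*, *we*).
The last vowel of *ve* is /e/, which is a non-high vowel, so the suffix is -e, giving *vee*.

vee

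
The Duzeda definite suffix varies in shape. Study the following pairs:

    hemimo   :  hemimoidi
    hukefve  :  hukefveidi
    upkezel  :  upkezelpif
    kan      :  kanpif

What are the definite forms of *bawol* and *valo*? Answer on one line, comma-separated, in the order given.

bawolpif, valoidi

Looking at the final sound of each stem: -pif when the stem ends in a consonant (*upkezel*, *kan*); -idi when the stem ends in a vowel (*hemimo*, *hukefve*).
*bawol*: final sound = /l/, a consonant → -pif → *bawolpif*.
The final sound of *valo* is /o/, which is a vowel, so the suffix is -idi, giving *valoidi*.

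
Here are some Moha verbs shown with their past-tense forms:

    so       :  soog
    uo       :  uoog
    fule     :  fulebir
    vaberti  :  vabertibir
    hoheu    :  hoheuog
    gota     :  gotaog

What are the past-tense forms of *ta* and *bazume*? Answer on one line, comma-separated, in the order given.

Looking at the last vowel of each stem: -bir when the last vowel of the stem is a front vowel (*fule*, *vaberti*); -og when the last vowel of the stem is a back vowel (*so*, *uo*, *hoheu*, *gota*).
The last vowel of *ta* is /a/, which is a back vowel, so the suffix is -og, giving *taog*.
*bazume* — last vowel /e/ (a front vowel) → -bir → *bazumebir*.

taog, bazumebir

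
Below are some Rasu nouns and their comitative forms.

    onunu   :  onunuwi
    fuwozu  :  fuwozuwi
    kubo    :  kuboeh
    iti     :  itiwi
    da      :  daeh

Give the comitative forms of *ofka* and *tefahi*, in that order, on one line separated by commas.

The alternation tracks the last vowel of the stem — -wi when the last vowel of the stem is a high vowel (*onunu*, *fuwozu*, *iti*); -eh when the last vowel of the stem is a non-high vowel (*kubo*, *da*).
*ofka* — last vowel /a/ (a non-high vowel) → -eh → *ofkaeh*.
Since the last vowel of *tefahi* is /i/ (a high vowel), it takes -wi, giving *tefahiwi*.

ofkaeh, tefahiwi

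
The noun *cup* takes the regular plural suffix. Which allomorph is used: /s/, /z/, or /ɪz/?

/s/

The stem *cup* ends in a voiceless non-sibilant consonant.
The plural suffix surfaces as /ɪz/ after sibilants, /s/ after other voiceless consonants, and /z/ after other voiced sounds.
So the plural -s on *cup* is pronounced /s/.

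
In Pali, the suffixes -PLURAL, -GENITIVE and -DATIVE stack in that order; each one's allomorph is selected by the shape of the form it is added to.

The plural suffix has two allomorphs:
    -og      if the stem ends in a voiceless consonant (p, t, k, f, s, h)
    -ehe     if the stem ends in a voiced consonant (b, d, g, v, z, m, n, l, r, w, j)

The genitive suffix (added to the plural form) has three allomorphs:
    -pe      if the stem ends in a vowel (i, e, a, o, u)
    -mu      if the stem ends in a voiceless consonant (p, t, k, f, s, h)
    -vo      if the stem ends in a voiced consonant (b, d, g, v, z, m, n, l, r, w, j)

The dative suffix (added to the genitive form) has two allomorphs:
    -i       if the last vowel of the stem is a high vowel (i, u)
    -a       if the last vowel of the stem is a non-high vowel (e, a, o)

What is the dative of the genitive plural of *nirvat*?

nirvatogvoa

Since the final consonant of *nirvat* is /t/ (voiceless), it takes -og, giving *nirvatog*.
The plural form *nirvatog* — final sound /g/ (a voiced consonant) → -vo → *nirvatogvo*.
The last vowel of the genitive form *nirvatogvo* is /o/, which is a non-high vowel, so the dative suffix is -a, giving *nirvatogvoa*.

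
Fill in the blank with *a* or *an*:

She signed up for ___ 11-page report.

an

The indefinite article is chosen by the initial *sound* of the following word, not its spelling.
The number *11* is spoken "eleven", beginning with /ɪˈlɛvən/ — a vowel sound.
So the article is *an*: She signed up for an 11-page report.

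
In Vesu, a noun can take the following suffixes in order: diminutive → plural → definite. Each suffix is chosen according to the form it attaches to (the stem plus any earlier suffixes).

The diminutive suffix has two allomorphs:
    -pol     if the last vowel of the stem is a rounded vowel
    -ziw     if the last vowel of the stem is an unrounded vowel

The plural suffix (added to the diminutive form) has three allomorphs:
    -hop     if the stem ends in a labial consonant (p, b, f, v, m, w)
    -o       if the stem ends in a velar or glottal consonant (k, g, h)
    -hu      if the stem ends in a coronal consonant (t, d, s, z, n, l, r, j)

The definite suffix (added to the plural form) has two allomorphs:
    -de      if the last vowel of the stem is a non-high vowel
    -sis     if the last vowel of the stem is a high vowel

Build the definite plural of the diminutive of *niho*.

nihopolhusis

The last vowel of *niho* is /o/, which is a rounded vowel, so the diminutive suffix is -pol, giving *nihopol*.
The diminutive form *nihopol* — final consonant /l/ (coronal) → -hu → *nihopolhu*.
The plural form *nihopolhu* — last vowel /u/ (a high vowel) → -sis → *nihopolhusis*.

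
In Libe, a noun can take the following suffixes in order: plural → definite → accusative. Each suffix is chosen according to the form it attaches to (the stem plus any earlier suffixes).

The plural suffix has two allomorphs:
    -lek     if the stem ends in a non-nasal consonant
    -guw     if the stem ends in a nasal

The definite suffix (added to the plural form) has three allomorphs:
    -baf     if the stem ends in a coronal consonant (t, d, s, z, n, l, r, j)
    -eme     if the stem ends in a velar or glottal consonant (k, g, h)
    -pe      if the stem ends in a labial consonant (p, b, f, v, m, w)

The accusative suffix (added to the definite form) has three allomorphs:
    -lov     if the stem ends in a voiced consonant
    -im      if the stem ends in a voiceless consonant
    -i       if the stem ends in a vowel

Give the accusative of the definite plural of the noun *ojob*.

Since the final consonant of *ojob* is /b/ (non-nasal), it takes -lek, giving *ojoblek*.
The final consonant of the plural form *ojoblek* is /k/, which is velar/glottal, so the definite suffix is -eme, giving *ojoblekeme*.
Since the final sound of the definite form *ojoblekeme* is /e/ (a vowel), it takes -i, giving *ojoblekemei*.

ojoblekemei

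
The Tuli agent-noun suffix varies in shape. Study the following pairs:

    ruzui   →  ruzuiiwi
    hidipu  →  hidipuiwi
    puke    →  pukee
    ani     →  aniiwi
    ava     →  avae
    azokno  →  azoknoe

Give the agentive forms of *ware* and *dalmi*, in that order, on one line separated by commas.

The alternation tracks the last vowel of the stem — -iwi when the last vowel of the stem is a high vowel (*ruzui*, *hidipu*, *ani*); -e when the last vowel of the stem is a non-high vowel (*puke*, *ava*, *azokno*).
The last vowel of *ware* is /e/, which is a non-high vowel, so the suffix is -e, giving *waree*.
The last vowel of *dalmi* is /i/, which is a high vowel, so the suffix is -iwi, giving *dalmiiwi*.

waree, dalmiiwi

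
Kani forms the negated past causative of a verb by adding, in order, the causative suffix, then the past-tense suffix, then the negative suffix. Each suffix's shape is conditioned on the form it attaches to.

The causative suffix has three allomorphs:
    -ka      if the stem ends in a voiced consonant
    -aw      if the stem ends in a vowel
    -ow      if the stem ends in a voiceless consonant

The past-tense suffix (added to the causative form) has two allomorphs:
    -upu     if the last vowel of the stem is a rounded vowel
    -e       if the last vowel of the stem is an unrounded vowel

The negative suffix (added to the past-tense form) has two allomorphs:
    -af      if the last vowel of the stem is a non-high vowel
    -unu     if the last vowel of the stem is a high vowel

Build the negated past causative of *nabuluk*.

nabulukowupuunu

Since the final sound of *nabuluk* is /k/ (a voiceless consonant), it takes -ow, giving *nabulukow*.
The causative form *nabulukow*: last vowel = /o/, a rounded vowel → -upu → *nabulukowupu*.
The past-tense form *nabulukowupu*: last vowel = /u/, a high vowel → -unu → *nabulukowupuunu*.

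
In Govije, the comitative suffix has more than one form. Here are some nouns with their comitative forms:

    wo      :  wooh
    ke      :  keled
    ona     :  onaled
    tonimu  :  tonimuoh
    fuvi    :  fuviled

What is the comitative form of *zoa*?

zoaled

Looking at the last vowel of each stem: -oh when the last vowel of the stem is a rounded vowel (*wo*, *tonimu*); -led when the last vowel of the stem is an unrounded vowel (*ke*, *ona*, *fuvi*).
The last vowel of *zoa* is /a/, which is an unrounded vowel, so the suffix is -led, giving *zoaled*.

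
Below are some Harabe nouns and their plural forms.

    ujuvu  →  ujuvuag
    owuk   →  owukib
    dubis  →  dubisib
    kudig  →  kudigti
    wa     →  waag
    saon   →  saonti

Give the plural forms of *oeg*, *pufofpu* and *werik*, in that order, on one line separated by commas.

The suffix is conditioned by the final sound: -ib when the stem ends in a voiceless consonant (*owuk*, *dubis*); -ti when the stem ends in a voiced consonant (*kudig*, *saon*); -ag when the stem ends in a vowel (*ujuvu*, *wa*).
The final sound of *oeg* is /g/, which is a voiced consonant, so the suffix is -ti, giving *oegti*.
Since the final sound of *pufofpu* is /u/ (a vowel), it takes -ag, giving *pufofpuag*.
*werik* — final sound /k/ (a voiceless consonant) → -ib → *werikib*.

oegti, pufofpuag, werikib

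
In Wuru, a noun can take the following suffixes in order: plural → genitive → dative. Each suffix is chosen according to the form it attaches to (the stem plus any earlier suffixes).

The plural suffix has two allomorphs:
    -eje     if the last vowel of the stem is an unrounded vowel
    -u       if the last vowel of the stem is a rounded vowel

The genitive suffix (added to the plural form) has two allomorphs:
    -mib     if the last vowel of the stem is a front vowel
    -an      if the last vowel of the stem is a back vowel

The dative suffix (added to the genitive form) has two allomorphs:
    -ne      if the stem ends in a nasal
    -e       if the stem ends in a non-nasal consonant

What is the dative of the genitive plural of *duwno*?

*duwno* — last vowel /o/ (a rounded vowel) → -u → *duwnou*.
The plural form *duwnou*: last vowel = /u/, a back vowel → -an → *duwnouan*.
The genitive form *duwnouan* — final consonant /n/ (a nasal) → -ne → *duwnouanne*.

duwnouanne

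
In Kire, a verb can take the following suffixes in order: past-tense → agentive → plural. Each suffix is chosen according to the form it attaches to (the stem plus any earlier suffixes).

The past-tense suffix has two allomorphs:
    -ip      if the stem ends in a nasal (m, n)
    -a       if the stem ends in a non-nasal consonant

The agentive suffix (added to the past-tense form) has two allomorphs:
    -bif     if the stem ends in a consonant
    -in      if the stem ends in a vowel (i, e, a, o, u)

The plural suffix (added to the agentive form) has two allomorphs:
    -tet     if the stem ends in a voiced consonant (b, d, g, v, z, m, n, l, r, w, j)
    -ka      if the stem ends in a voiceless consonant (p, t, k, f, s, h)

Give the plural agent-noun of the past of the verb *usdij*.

usdijaintet

*usdij* — final consonant /j/ (non-nasal) → -a → *usdija*.
The past-tense form *usdija* — final sound /a/ (a vowel) → -in → *usdijain*.
The final consonant of the agentive form *usdijain* is /n/, which is voiced, so the plural suffix is -tet, giving *usdijaintet*.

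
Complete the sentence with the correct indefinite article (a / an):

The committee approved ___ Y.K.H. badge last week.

a

The indefinite article is chosen by the initial *sound* of the following word, not its spelling.
The initialism *Y.K.H.* is read letter by letter; the first letter, Y, is pronounced /waɪ/, which begins with a consonant sound.
So the article is *a*: The committee approved a Y.K.H. badge last week.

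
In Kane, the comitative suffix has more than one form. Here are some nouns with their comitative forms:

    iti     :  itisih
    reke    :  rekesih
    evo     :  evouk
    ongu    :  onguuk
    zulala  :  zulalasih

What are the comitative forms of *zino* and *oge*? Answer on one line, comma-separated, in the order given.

The pattern is rounding harmony: -uk when the last vowel of the stem is a rounded vowel (*evo*, *ongu*); -sih when the last vowel of the stem is an unrounded vowel (*iti*, *reke*, *zulala*).
*zino*: last vowel = /o/, a rounded vowel → -uk → *zinouk*.
*oge*: last vowel = /e/, an unrounded vowel → -sih → *ogesih*.

zinouk, ogesih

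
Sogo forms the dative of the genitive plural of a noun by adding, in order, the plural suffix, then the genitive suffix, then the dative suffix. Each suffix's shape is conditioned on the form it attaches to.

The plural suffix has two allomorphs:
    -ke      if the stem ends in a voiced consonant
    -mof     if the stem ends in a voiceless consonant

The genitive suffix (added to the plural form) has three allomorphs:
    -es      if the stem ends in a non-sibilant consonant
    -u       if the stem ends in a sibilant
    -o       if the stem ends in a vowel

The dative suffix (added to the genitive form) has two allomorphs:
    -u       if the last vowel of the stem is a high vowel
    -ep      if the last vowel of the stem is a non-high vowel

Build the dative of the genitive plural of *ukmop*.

ukmopmofesep

*ukmop*: final consonant = /p/, voiceless → -mof → *ukmopmof*.
The final sound of the plural form *ukmopmof* is /f/, which is a non-sibilant consonant, so the genitive suffix is -es, giving *ukmopmofes*.
The genitive form *ukmopmofes*: last vowel = /e/, a non-high vowel → -ep → *ukmopmofesep*.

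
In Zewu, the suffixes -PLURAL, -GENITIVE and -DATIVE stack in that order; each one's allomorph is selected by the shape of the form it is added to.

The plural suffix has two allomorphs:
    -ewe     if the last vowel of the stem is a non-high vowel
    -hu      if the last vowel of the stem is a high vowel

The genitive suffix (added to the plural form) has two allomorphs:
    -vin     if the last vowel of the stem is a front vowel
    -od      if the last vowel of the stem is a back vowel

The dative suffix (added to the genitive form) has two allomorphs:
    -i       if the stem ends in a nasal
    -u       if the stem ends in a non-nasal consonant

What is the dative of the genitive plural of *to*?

toewevini

Since the last vowel of *to* is /o/ (a non-high vowel), it takes -ewe, giving *toewe*.
The last vowel of the plural form *toewe* is /e/, which is a front vowel, so the genitive suffix is -vin, giving *toewevin*.
Since the final consonant of the genitive form *toewevin* is /n/ (a nasal), it takes -i, giving *toewevini*.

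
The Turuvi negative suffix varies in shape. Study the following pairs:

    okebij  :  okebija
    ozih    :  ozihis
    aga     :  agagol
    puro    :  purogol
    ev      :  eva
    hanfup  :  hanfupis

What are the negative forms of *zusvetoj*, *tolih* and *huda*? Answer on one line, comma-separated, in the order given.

zusvetoja, tolihis, hudagol

The alternation tracks the final sound of the stem — -is when the stem ends in a voiceless consonant (*ozih*, *hanfup*); -a when the stem ends in a voiced consonant (*okebij*, *ev*); -gol when the stem ends in a vowel (*aga*, *puro*).
Since the final sound of *zusvetoj* is /j/ (a voiced consonant), it takes -a, giving *zusvetoja*.
The final sound of *tolih* is /h/, which is a voiceless consonant, so the suffix is -is, giving *tolihis*.
Since the final sound of *huda* is /a/ (a vowel), it takes -gol, giving *hudagol*.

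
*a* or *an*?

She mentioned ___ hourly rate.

an

The indefinite article is chosen by the initial *sound* of the following word, not its spelling.
*hourly* begins with the sound /aʊ/ (silent h) — a vowel sound.
So the article is *an*: She mentioned an hourly rate.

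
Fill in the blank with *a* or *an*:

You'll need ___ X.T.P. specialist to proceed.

an

The indefinite article is chosen by the initial *sound* of the following word, not its spelling.
The initialism *X.T.P.* is read letter by letter; the first letter, X, is pronounced /ɛks/, which begins with a vowel sound.
So the article is *an*: You'll need an X.T.P. specialist to proceed.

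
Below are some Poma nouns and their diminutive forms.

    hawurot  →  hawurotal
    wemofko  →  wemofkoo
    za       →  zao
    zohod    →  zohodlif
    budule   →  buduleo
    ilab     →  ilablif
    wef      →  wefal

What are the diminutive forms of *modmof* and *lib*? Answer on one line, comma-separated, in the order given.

Looking at the final sound of each stem: -al when the stem ends in a voiceless consonant (*hawurot*, *wef*); -lif when the stem ends in a voiced consonant (*zohod*, *ilab*); -o when the stem ends in a vowel (*wemofko*, *za*, *budule*).
*modmof*: final sound = /f/, a voiceless consonant → -al → *modmofal*.
Since the final sound of *lib* is /b/ (a voiced consonant), it takes -lif, giving *liblif*.

modmofal, liblif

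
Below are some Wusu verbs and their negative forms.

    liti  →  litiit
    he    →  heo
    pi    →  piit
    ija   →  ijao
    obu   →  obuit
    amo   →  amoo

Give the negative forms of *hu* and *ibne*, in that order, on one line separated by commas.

huit, ibneo

Looking at the last vowel of each stem: -it when the last vowel of the stem is a high vowel (*liti*, *pi*, *obu*); -o when the last vowel of the stem is a non-high vowel (*he*, *ija*, *amo*).
Since the last vowel of *hu* is /u/ (a high vowel), it takes -it, giving *huit*.
*ibne* — last vowel /e/ (a non-high vowel) → -o → *ibneo*.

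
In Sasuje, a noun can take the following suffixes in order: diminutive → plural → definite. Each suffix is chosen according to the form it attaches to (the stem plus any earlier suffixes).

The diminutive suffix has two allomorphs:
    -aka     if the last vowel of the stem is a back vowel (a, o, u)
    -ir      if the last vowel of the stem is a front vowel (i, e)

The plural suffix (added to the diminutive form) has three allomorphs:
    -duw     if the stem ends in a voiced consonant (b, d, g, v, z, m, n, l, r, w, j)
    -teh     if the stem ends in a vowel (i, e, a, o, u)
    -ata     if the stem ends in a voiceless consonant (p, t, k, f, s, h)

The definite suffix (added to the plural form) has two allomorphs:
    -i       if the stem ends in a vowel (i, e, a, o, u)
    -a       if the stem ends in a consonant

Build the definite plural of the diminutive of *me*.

meirduwa

*me* — last vowel /e/ (a front vowel) → -ir → *meir*.
The diminutive form *meir*: final sound = /r/, a voiced consonant → -duw → *meirduw*.
The plural form *meirduw*: final sound = /w/, a consonant → -a → *meirduwa*.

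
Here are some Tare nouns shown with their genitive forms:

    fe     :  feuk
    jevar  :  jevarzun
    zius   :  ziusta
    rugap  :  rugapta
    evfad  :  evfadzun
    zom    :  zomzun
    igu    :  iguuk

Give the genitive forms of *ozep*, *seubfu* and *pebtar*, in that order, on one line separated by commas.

ozepta, seubfuuk, pebtarzun

The suffix is conditioned by the final sound: -ta when the stem ends in a voiceless consonant (*zius*, *rugap*); -zun when the stem ends in a voiced consonant (*jevar*, *evfad*, *zom*); -uk when the stem ends in a vowel (*fe*, *igu*).
Since the final sound of *ozep* is /p/ (a voiceless consonant), it takes -ta, giving *ozepta*.
Since the final sound of *seubfu* is /u/ (a vowel), it takes -uk, giving *seubfuuk*.
*pebtar*: final sound = /r/, a voiced consonant → -zun → *pebtarzun*.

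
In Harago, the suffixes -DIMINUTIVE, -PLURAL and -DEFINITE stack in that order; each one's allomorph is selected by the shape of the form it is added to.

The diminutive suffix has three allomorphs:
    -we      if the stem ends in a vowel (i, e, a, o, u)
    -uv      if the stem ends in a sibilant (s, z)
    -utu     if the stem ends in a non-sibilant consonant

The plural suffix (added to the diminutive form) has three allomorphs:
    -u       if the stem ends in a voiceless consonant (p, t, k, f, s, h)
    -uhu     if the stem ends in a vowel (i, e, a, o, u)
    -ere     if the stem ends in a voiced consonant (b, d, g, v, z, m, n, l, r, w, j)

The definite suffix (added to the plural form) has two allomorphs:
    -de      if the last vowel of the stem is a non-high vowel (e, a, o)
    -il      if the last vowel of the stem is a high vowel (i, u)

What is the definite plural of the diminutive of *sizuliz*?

The final sound of *sizuliz* is /z/, which is a sibilant, so the diminutive suffix is -uv, giving *sizulizuv*.
The diminutive form *sizulizuv* — final sound /v/ (a voiced consonant) → -ere → *sizulizuvere*.
The plural form *sizulizuvere*: last vowel = /e/, a non-high vowel → -de → *sizulizuverede*.

sizulizuverede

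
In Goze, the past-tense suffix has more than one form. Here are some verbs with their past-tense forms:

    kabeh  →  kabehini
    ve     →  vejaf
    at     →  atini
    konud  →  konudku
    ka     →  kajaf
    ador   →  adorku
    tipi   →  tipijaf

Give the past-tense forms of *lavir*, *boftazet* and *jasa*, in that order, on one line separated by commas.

lavirku, boftazetini, jasajaf

The suffix is conditioned by the final sound: -ini when the stem ends in a voiceless consonant (*kabeh*, *at*); -ku when the stem ends in a voiced consonant (*konud*, *ador*); -jaf when the stem ends in a vowel (*ve*, *ka*, *tipi*).
*lavir*: final sound = /r/, a voiced consonant → -ku → *lavirku*.
*boftazet* — final sound /t/ (a voiceless consonant) → -ini → *boftazetini*.
*jasa* — final sound /a/ (a vowel) → -jaf → *jasajaf*.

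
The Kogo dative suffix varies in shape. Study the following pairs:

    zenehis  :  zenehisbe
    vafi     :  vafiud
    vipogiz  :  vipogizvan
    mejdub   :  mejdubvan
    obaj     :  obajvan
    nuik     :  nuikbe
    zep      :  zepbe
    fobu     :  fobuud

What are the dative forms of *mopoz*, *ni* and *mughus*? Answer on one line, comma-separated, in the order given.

The alternation tracks the final sound of the stem — -be when the stem ends in a voiceless consonant (*zenehis*, *nuik*, *zep*); -van when the stem ends in a voiced consonant (*vipogiz*, *mejdub*, *obaj*); -ud when the stem ends in a vowel (*vafi*, *fobu*).
The final sound of *mopoz* is /z/, which is a voiced consonant, so the suffix is -van, giving *mopozvan*.
Since the final sound of *ni* is /i/ (a vowel), it takes -ud, giving *niud*.
*mughus*: final sound = /s/, a voiceless consonant → -be → *mughusbe*.

mopozvan, niud, mughusbe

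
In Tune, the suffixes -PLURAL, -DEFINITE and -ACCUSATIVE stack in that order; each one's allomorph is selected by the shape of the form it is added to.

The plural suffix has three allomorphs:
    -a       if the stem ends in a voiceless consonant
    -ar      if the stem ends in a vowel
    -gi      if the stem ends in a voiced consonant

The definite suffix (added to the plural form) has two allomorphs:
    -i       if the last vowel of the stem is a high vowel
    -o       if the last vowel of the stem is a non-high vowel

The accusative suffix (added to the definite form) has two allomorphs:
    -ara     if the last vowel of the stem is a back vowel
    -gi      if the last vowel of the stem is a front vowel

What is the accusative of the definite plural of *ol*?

olgiigi

Since the final sound of *ol* is /l/ (a voiced consonant), it takes -gi, giving *olgi*.
The plural form *olgi*: last vowel = /i/, a high vowel → -i → *olgii*.
Since the last vowel of the definite form *olgii* is /i/ (a front vowel), it takes -gi, giving *olgiigi*.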